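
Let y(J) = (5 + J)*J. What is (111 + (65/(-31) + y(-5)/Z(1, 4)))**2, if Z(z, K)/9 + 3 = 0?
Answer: 11397376/961 ≈ 11860.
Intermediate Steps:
Z(z, K) = -27 (Z(z, K) = -27 + 9*0 = -27 + 0 = -27)
y(J) = J*(5 + J)
(111 + (65/(-31) + y(-5)/Z(1, 4)))**2 = (111 + (65/(-31) - 5*(5 - 5)/(-27)))**2 = (111 + (65*(-1/31) - 5*0*(-1/27)))**2 = (111 + (-65/31 + 0*(-1/27)))**2 = (111 + (-65/31 + 0))**2 = (111 - 65/31)**2 = (3376/31)**2 = 11397376/961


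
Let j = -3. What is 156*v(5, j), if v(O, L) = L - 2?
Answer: -780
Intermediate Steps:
v(O, L) = -2 + L
156*v(5, j) = 156*(-2 - 3) = 156*(-5) = -780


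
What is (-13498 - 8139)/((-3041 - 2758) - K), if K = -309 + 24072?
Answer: 21637/29562 ≈ 0.73192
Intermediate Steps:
K = 23763
(-13498 - 8139)/((-3041 - 2758) - K) = (-13498 - 8139)/((-3041 - 2758) - 1*23763) = -21637/(-5799 - 23763) = -21637/(-29562) = -21637*(-1/29562) = 21637/29562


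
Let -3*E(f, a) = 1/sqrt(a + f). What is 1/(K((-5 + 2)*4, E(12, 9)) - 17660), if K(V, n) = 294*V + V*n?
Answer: -111237/2356889552 - sqrt(21)/2356889552 ≈ -4.7198e-5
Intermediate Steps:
E(f, a) = -1/(3*sqrt(a + f)) (E(f, a) = -1/(3*(sqrt(a + f))) = -1/(3*sqrt(a + f)))
1/(K((-5 + 2)*4, E(12, 9)) - 17660) = 1/(((-5 + 2)*4)*(294 - 1/(3*sqrt(9 + 12))) - 17660) = 1/((-3*4)*(294 - sqrt(21)/63) - 17660) = 1/(-12*(294 - sqrt(21)/63) - 17660) = 1/((-3528 + 4*sqrt(21)/21) - 17660) = 1/(-21188 + 4*sqrt(21)/21)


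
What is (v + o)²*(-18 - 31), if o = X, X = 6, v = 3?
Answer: -3969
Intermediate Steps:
o = 6
(v + o)²*(-18 - 31) = (3 + 6)²*(-18 - 31) = 9²*(-49) = 81*(-49) = -3969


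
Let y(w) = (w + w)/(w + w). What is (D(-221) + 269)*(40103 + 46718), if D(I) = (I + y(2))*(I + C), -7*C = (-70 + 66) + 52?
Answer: 4375567549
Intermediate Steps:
y(w) = 1 (y(w) = (2*w)/((2*w)) = (2*w)*(1/(2*w)) = 1)
C = -48/7 (C = -((-70 + 66) + 52)/7 = -(-4 + 52)/7 = -⅐*48 = -48/7 ≈ -6.8571)
D(I) = (1 + I)*(-48/7 + I) (D(I) = (I + 1)*(I - 48/7) = (1 + I)*(-48/7 + I))
(D(-221) + 269)*(40103 + 46718) = ((-48/7 + (-221)² - 41/7*(-221)) + 269)*(40103 + 46718) = ((-48/7 + 48841 + 9061/7) + 269)*86821 = (350900/7 + 269)*86821 = (352783/7)*86821 = 4375567549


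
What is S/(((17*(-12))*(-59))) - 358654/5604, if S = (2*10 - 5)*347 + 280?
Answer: -357168467/5620812 ≈ -63.544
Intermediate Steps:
S = 5485 (S = (20 - 5)*347 + 280 = 15*347 + 280 = 5205 + 280 = 5485)
S/(((17*(-12))*(-59))) - 358654/5604 = 5485/(((17*(-12))*(-59))) - 358654/5604 = 5485/((-204*(-59))) - 358654*1/5604 = 5485/12036 - 179327/2802 = -357168467/5620812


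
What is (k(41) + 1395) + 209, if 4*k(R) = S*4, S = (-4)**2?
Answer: 1620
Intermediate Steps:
S = 16
k(R) = 16 (k(R) = (16*4)/4 = (1/4)*64 = 16)
(k(41) + 1395) + 209 = (16 + 1395) + 209 = 1411 + 209 = 1620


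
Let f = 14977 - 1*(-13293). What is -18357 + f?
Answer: 9913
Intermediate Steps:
f = 28270 (f = 14977 + 13293 = 28270)
-18357 + f = -18357 + 28270 = 9913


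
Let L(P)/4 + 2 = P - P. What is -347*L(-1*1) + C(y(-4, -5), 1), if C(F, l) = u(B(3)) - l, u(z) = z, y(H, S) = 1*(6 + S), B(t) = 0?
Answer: 2775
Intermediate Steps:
y(H, S) = 6 + S
C(F, l) = -l (C(F, l) = 0 - l = -l)
L(P) = -8 (L(P) = -8 + 4*(P - P) = -8 + 4*0 = -8 + 0 = -8)
-347*L(-1*1) + C(y(-4, -5), 1) = -347*(-8) - 1*1 = 2776 - 1 = 2775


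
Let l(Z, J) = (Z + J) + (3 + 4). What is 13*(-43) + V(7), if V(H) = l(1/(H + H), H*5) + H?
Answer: -7139/14 ≈ -509.93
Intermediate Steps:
l(Z, J) = 7 + J + Z (l(Z, J) = (J + Z) + 7 = 7 + J + Z)
V(H) = 7 + 1/(2*H) + 6*H (V(H) = (7 + H*5 + 1/(H + H)) + H = (7 + 5*H + 1/(2*H)) + H = (7 + 1/(2*H) + 5*H) + H = 7 + 1/(2*H) + 6*H)
13*(-43) + V(7) = 13*(-43) + (7 + (1/2)/7 + 6*7) = -559 + (7 + (1/2)*(1/7) + 42) = -559 + (7 + 1/14 + 42) = -559 + 687/14 = -7139/14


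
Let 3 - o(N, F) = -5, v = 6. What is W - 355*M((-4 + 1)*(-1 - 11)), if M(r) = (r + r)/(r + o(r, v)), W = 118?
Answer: -5092/11 ≈ -462.91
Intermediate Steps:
o(N, F) = 8 (o(N, F) = 3 - 1*(-5) = 3 + 5 = 8)
M(r) = 2*r/(8 + r) (M(r) = (r + r)/(r + 8) = (2*r)/(8 + r) = 2*r/(8 + r))
W - 355*M((-4 + 1)*(-1 - 11)) = 118 - 710*(-4 + 1)*(-1 - 11)/(8 + (-4 + 1)*(-1 - 11)) = 118 - 710*(-3*(-12))/(8 - 3*(-12)) = 118 - 710*36/(8 + 36) = 118 - 710*36/44 = 118 - 355*18/11 = 118 - 6390/11 = -5092/11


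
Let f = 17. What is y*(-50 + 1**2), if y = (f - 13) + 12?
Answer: -784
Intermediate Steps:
y = 16 (y = (17 - 13) + 12 = 4 + 12 = 16)
y*(-50 + 1**2) = 16*(-50 + 1**2) = 16*(-50 + 1) = 16*(-49) = -784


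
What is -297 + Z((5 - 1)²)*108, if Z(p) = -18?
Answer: -2241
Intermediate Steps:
-297 + Z((5 - 1)²)*108 = -297 - 18*108 = -297 - 1944 = -2241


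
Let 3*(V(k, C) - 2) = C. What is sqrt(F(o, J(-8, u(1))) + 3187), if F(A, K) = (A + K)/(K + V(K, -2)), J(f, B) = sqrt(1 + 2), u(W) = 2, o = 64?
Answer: 2*sqrt(3235 + 2391*sqrt(3))/sqrt(4 + 3*sqrt(3)) ≈ 56.643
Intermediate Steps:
V(k, C) = 2 + C/3
J(f, B) = sqrt(3)
F(A, K) = (A + K)/(4/3 + K) (F(A, K) = (A + K)/(K + (2 + (1/3)*(-2))) = (A + K)/(K + (2 - 2/3)) = (A + K)/(K + 4/3) = (A + K)/(4/3 + K))
sqrt(F(o, J(-8, u(1))) + 3187) = sqrt(3*(64 + sqrt(3))/(4 + 3*sqrt(3)) + 3187) = sqrt(3187 + 3*(64 + sqrt(3))/(4 + 3*sqrt(3)))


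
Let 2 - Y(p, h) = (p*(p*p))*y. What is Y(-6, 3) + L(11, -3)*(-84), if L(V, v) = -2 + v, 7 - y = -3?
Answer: 2582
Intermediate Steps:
y = 10 (y = 7 - 1*(-3) = 7 + 3 = 10)
Y(p, h) = 2 - 10*p**3 (Y(p, h) = 2 - p*(p*p)*10 = 2 - p*p**2*10 = 2 - p**3*10 = 2 - 10*p**3)
Y(-6, 3) + L(11, -3)*(-84) = (2 - 10*(-6)**3) + (-2 - 3)*(-84) = (2 - 10*(-216)) - 5*(-84) = (2 + 2160) + 420 = 2162 + 420 = 2582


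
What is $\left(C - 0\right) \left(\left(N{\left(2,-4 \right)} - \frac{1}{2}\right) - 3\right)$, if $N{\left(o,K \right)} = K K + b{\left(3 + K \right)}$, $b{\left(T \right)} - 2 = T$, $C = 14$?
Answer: $189$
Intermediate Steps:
$b{\left(T \right)} = 2 + T$
$N{\left(o,K \right)} = 5 + K + K^{2}$ ($N{\left(o,K \right)} = K K + \left(2 + \left(3 + K\right)\right) = K^{2} + \left(5 + K\right) = 5 + K + K^{2}$)
$\left(C - 0\right) \left(\left(N{\left(2,-4 \right)} - \frac{1}{2}\right) - 3\right) = \left(14 - 0\right) \left(\left(\left(5 - 4 + \left(-4\right)^{2}\right) - \frac{1}{2}\right) - 3\right) = \left(14 + 0\right) \left(\left(\left(5 - 4 + 16\right) - \frac{1}{2}\right) - 3\right) = 14 \left(\left(17 - \frac{1}{2}\right) - 3\right) = 14 \left(\frac{33}{2} - 3\right) = 14 \cdot \frac{27}{2} = 189$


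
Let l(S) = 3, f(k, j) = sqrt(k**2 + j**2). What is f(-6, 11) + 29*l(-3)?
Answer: 87 + sqrt(157) ≈ 99.530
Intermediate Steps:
f(k, j) = sqrt(j**2 + k**2)
f(-6, 11) + 29*l(-3) = sqrt(11**2 + (-6)**2) + 29*3 = sqrt(121 + 36) + 87 = sqrt(157) + 87 = 87 + sqrt(157)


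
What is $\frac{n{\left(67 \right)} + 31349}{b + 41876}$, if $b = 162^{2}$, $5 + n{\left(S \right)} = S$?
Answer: $\frac{31411}{68120} \approx 0.46111$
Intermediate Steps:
$n{\left(S \right)} = -5 + S$
$b = 26244$
$\frac{n{\left(67 \right)} + 31349}{b + 41876} = \frac{\left(-5 + 67\right) + 31349}{26244 + 41876} = \frac{62 + 31349}{68120} = 31411 \cdot \frac{1}{68120} = \frac{31411}{68120}$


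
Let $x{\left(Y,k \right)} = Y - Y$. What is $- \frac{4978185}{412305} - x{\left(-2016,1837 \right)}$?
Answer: $- \frac{331879}{27487} \approx -12.074$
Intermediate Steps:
$x{\left(Y,k \right)} = 0$
$- \frac{4978185}{412305} - x{\left(-2016,1837 \right)} = - \frac{4978185}{412305} - 0 = \left(-4978185\right) \frac{1}{412305} + 0 = - \frac{331879}{27487} + 0 = - \frac{331879}{27487}$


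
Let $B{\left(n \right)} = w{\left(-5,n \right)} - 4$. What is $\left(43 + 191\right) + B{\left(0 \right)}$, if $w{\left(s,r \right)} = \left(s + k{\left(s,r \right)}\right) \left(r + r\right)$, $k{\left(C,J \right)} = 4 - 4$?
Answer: $230$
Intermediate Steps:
$k{\left(C,J \right)} = 0$
$w{\left(s,r \right)} = 2 r s$ ($w{\left(s,r \right)} = \left(s + 0\right) \left(r + r\right) = s 2 r = 2 r s$)
$B{\left(n \right)} = -4 - 10 n$ ($B{\left(n \right)} = 2 n \left(-5\right) - 4 = - 10 n - 4 = -4 - 10 n$)
$\left(43 + 191\right) + B{\left(0 \right)} = \left(43 + 191\right) - 4 = 234 + \left(-4 + 0\right) = 234 - 4 = 230$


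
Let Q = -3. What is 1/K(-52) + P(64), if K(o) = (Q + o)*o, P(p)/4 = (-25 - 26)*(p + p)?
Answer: -74680319/2860 ≈ -26112.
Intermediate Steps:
P(p) = -408*p (P(p) = 4*((-25 - 26)*(p + p)) = 4*(-102*p) = -408*p)
K(o) = o*(-3 + o) (K(o) = (-3 + o)*o = o*(-3 + o))
1/K(-52) + P(64) = 1/(-52*(-3 - 52)) - 408*64 = 1/(-52*(-55)) - 26112 = 1/2860 - 26112 = -74680319/2860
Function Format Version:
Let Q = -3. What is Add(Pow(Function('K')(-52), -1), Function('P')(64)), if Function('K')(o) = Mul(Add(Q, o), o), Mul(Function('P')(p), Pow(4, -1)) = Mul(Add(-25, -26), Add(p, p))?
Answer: Rational(-74680319, 2860) ≈ -26112.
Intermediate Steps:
Function('P')(p) = Mul(-408, p) (Function('P')(p) = Mul(4, Mul(Add(-25, -26), Add(p, p))) = Mul(4, Mul(-51, Mul(2, p))) = Mul(4, Mul(-102, p)) = Mul(-408, p))
Function('K')(o) = Mul(o, Add(-3, o)) (Function('K')(o) = Mul(Add(-3, o), o) = Mul(o, Add(-3, o)))
Add(Pow(Function('K')(-52), -1), Function('P')(64)) = Add(Pow(Mul(-52, Add(-3, -52)), -1), Mul(-408, 64)) = Add(Pow(Mul(-52, -55), -1), -26112) = Add(Pow(2860, -1), -26112) = Add(Rational(1, 2860), -26112) = Rational(-74680319, 2860)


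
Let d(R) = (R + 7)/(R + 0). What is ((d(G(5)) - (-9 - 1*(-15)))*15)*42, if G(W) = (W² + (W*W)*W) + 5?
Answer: -96768/31 ≈ -3121.5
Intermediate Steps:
G(W) = 5 + W² + W³ (G(W) = (W² + W²*W) + 5 = (W² + W³) + 5 = 5 + W² + W³)
d(R) = (7 + R)/R
((d(G(5)) - (-9 - 1*(-15)))*15)*42 = (((7 + (5 + 5² + 5³))/(5 + 5² + 5³) - (-9 - 1*(-15)))*15)*42 = (((7 + (5 + 25 + 125))/(5 + 25 + 125) - (-9 + 15))*15)*42 = (((7 + 155)/155 - 1*6)*15)*42 = (((1/155)*162 - 6)*15)*42 = ((162/155 - 6)*15)*42 = -768/155*15*42 = -2304/31*42 = -96768/31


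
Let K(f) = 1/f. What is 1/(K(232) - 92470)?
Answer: -232/21453039 ≈ -1.0814e-5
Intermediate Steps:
1/(K(232) - 92470) = 1/(1/232 - 92470) = 1/(-21453039/232) = -232/21453039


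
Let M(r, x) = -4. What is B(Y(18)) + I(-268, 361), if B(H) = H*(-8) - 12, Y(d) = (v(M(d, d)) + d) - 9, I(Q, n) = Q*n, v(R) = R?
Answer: -96800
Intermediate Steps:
Y(d) = -13 + d (Y(d) = (-4 + d) - 9 = -13 + d)
B(H) = -12 - 8*H (B(H) = -8*H - 12 = -12 - 8*H)
B(Y(18)) + I(-268, 361) = (-12 - 8*(-13 + 18)) - 268*361 = (-12 - 8*5) - 96748 = (-12 - 40) - 96748 = -52 - 96748 = -96800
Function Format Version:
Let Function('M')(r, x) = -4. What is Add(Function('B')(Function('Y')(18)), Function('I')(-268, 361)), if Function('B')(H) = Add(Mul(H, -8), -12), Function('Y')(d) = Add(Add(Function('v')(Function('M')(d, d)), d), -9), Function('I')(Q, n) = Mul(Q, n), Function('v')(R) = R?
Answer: -96800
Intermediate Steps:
Function('Y')(d) = Add(-13, d) (Function('Y')(d) = Add(Add(-4, d), -9) = Add(-13, d))
Function('B')(H) = Add(-12, Mul(-8, H)) (Function('B')(H) = Add(Mul(-8, H), -12) = Add(-12, Mul(-8, H)))
Add(Function('B')(Function('Y')(18)), Function('I')(-268, 361)) = Add(Add(-12, Mul(-8, Add(-13, 18))), Mul(-268, 361)) = Add(Add(-12, Mul(-8, 5)), -96748) = Add(Add(-12, -40), -96748) = Add(-52, -96748) = -96800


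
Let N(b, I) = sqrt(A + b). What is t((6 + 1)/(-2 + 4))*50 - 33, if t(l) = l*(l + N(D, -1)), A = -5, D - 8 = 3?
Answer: 1159/2 + 175*sqrt(6) ≈ 1008.2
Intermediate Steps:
D = 11 (D = 8 + 3 = 11)
N(b, I) = sqrt(-5 + b)
t(l) = l*(l + sqrt(6)) (t(l) = l*(l + sqrt(-5 + 11)) = l*(l + sqrt(6)))
t((6 + 1)/(-2 + 4))*50 - 33 = (((6 + 1)/(-2 + 4))*((6 + 1)/(-2 + 4) + sqrt(6)))*50 - 33 = ((7/2)*(7/2 + sqrt(6)))*50 - 33 = ((7*(1/2))*(7*(1/2) + sqrt(6)))*50 - 33 = (7*(7/2 + sqrt(6))/2)*50 - 33 = (49/4 + 7*sqrt(6)/2)*50 - 33 = (1225/2 + 175*sqrt(6)) - 33 = 1159/2 + 175*sqrt(6)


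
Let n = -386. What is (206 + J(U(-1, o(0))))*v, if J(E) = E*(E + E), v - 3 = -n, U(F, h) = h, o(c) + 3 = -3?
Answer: 108142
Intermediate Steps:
o(c) = -6 (o(c) = -3 - 3 = -6)
v = 389 (v = 3 - 1*(-386) = 3 + 386 = 389)
J(E) = 2*E² (J(E) = E*(2*E) = 2*E²)
(206 + J(U(-1, o(0))))*v = (206 + 2*(-6)²)*389 = (206 + 2*36)*389 = (206 + 72)*389 = 278*389 = 108142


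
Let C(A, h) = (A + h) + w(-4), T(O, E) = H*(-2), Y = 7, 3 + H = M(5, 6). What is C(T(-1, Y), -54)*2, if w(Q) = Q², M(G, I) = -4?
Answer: -48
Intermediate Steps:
H = -7 (H = -3 - 4 = -7)
T(O, E) = 14 (T(O, E) = -7*(-2) = 14)
C(A, h) = 16 + A + h (C(A, h) = (A + h) + (-4)² = (A + h) + 16 = 16 + A + h)
C(T(-1, Y), -54)*2 = (16 + 14 - 54)*2 = -24*2 = -48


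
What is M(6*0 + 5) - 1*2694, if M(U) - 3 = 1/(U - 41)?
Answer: -96877/36 ≈ -2691.0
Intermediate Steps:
M(U) = 3 + 1/(-41 + U) (M(U) = 3 + 1/(U - 41) = 3 + 1/(-41 + U))
M(6*0 + 5) - 1*2694 = (-122 + 3*(6*0 + 5))/(-41 + (6*0 + 5)) - 1*2694 = (-122 + 3*(0 + 5))/(-41 + (0 + 5)) - 2694 = (-122 + 3*5)/(-41 + 5) - 2694 = (-122 + 15)/(-36) - 2694 = -1/36*(-107) - 2694 = 107/36 - 2694 = -96877/36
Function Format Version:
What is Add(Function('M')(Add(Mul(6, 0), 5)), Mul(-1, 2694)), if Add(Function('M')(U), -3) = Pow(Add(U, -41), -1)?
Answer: Rational(-96877, 36) ≈ -2691.0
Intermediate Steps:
Function('M')(U) = Add(3, Pow(Add(-41, U), -1)) (Function('M')(U) = Add(3, Pow(Add(U, -41), -1)) = Add(3, Pow(Add(-41, U), -1)))
Add(Function('M')(Add(Mul(6, 0), 5)), Mul(-1, 2694)) = Add(Mul(Pow(Add(-41, Add(Mul(6, 0), 5)), -1), Add(-122, Mul(3, Add(Mul(6, 0), 5)))), Mul(-1, 2694)) = Add(Mul(Pow(Add(-41, Add(0, 5)), -1), Add(-122, Mul(3, Add(0, 5)))), -2694) = Add(Mul(Pow(Add(-41, 5), -1), Add(-122, Mul(3, 5))), -2694) = Add(Mul(Pow(-36, -1), Add(-122, 15)), -2694) = Add(Mul(Rational(-1, 36), -107), -2694) = Add(Rational(107, 36), -2694) = Rational(-96877, 36)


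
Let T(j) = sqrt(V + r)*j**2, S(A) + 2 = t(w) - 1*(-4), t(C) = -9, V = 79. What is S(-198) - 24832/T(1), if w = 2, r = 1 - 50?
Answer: -7 - 12416*sqrt(30)/15 ≈ -4540.7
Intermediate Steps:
r = -49
S(A) = -7 (S(A) = -2 + (-9 - 1*(-4)) = -2 + (-9 + 4) = -2 - 5 = -7)
T(j) = sqrt(30)*j**2 (T(j) = sqrt(79 - 49)*j**2 = sqrt(30)*j**2)
S(-198) - 24832/T(1) = -7 - 24832*sqrt(30)/30 = -7 - 12416*sqrt(30)/15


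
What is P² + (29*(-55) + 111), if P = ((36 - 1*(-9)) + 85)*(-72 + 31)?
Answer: 28407416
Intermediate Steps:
P = -5330 (P = ((36 + 9) + 85)*(-41) = (45 + 85)*(-41) = 130*(-41) = -5330)
P² + (29*(-55) + 111) = (-5330)² + (29*(-55) + 111) = 28408900 + (-1595 + 111) = 28408900 - 1484 = 28407416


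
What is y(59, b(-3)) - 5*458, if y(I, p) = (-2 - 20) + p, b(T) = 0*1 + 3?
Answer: -2309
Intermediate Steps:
b(T) = 3 (b(T) = 0 + 3 = 3)
y(I, p) = -22 + p
y(59, b(-3)) - 5*458 = (-22 + 3) - 5*458 = -19 - 2290 = -2309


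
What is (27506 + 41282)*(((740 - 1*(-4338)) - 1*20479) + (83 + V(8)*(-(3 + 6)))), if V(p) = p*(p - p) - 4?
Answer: -1051218216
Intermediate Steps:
V(p) = -4 (V(p) = p*0 - 4 = 0 - 4 = -4)
(27506 + 41282)*(((740 - 1*(-4338)) - 1*20479) + (83 + V(8)*(-(3 + 6)))) = (27506 + 41282)*(((740 - 1*(-4338)) - 1*20479) + (83 - (-4)*(3 + 6))) = 68788*(((740 + 4338) - 20479) + (83 - (-4)*9)) = 68788*((5078 - 20479) + (83 - 4*(-9))) = 68788*(-15401 + (83 + 36)) = 68788*(-15401 + 119) = 68788*(-15282) = -1051218216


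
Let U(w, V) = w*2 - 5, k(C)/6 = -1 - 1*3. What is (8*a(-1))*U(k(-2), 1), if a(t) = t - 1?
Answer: 848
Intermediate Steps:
k(C) = -24 (k(C) = 6*(-1 - 1*3) = 6*(-1 - 3) = 6*(-4) = -24)
U(w, V) = -5 + 2*w (U(w, V) = 2*w - 5 = -5 + 2*w)
a(t) = -1 + t
(8*a(-1))*U(k(-2), 1) = (8*(-1 - 1))*(-5 + 2*(-24)) = (8*(-2))*(-5 - 48) = -16*(-53) = 848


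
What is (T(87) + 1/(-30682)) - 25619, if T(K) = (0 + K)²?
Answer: -553810101/30682 ≈ -18050.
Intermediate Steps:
T(K) = K²
(T(87) + 1/(-30682)) - 25619 = (87² + 1/(-30682)) - 25619 = (7569 - 1/30682) - 25619 = 232232057/30682 - 25619 = -553810101/30682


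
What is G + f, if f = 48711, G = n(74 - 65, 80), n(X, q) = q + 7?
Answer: 48798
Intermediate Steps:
n(X, q) = 7 + q
G = 87 (G = 7 + 80 = 87)
G + f = 87 + 48711 = 48798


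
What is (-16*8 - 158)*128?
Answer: -36608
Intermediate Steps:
(-16*8 - 158)*128 = (-128 - 158)*128 = -286*128 = -36608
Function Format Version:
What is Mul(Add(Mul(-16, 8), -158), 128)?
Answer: -36608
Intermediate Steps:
Mul(Add(Mul(-16, 8), -158), 128) = Mul(Add(-128, -158), 128) = Mul(-286, 128) = -36608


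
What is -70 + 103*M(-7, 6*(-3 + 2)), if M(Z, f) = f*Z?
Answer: 4256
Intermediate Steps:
M(Z, f) = Z*f
-70 + 103*M(-7, 6*(-3 + 2)) = -70 + 103*(-42*(-3 + 2)) = -70 + 103*(-42*(-1)) = -70 + 103*(-7*(-6)) = -70 + 103*42 = -70 + 4326 = 4256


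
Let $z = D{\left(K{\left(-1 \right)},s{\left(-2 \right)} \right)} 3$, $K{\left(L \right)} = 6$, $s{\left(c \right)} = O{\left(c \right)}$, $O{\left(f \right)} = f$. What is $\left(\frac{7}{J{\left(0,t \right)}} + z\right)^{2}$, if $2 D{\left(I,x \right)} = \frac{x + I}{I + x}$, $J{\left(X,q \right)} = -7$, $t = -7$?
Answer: $\frac{1}{4} \approx 0.25$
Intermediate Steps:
$s{\left(c \right)} = c$
$D{\left(I,x \right)} = \frac{1}{2}$ ($D{\left(I,x \right)} = \frac{\left(x + I\right) \frac{1}{I + x}}{2} = \frac{\left(I + x\right) \frac{1}{I + x}}{2} = \frac{1}{2} \cdot 1 = \frac{1}{2}$)
$z = \frac{3}{2}$ ($z = \frac{1}{2} \cdot 3 = \frac{3}{2} \approx 1.5$)
$\left(\frac{7}{J{\left(0,t \right)}} + z\right)^{2} = \left(\frac{7}{-7} + \frac{3}{2}\right)^{2} = \left(7 \left(- \frac{1}{7}\right) + \frac{3}{2}\right)^{2} = \left(-1 + \frac{3}{2}\right)^{2} = \left(\frac{1}{2}\right)^{2} = \frac{1}{4}$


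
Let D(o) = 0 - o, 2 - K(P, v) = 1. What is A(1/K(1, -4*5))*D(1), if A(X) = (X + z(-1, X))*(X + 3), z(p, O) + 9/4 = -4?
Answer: 21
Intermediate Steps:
K(P, v) = 1 (K(P, v) = 2 - 1*1 = 2 - 1 = 1)
z(p, O) = -25/4 (z(p, O) = -9/4 - 4 = -25/4)
D(o) = -o
A(X) = (3 + X)*(-25/4 + X) (A(X) = (X - 25/4)*(X + 3) = (-25/4 + X)*(3 + X) = (3 + X)*(-25/4 + X))
A(1/K(1, -4*5))*D(1) = (-75/4 + (1/1)**2 - 13/4/1)*(-1*1) = (-75/4 + 1**2 - 13/4*1)*(-1) = (-75/4 + 1 - 13/4)*(-1) = -21*(-1) = 21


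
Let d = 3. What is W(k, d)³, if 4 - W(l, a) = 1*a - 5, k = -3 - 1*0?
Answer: 216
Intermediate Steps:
k = -3 (k = -3 + 0 = -3)
W(l, a) = 9 - a (W(l, a) = 4 - (1*a - 5) = 4 - (a - 5) = 4 - (-5 + a) = 4 + (5 - a) = 9 - a)
W(k, d)³ = (9 - 1*3)³ = (9 - 3)³ = 6³ = 216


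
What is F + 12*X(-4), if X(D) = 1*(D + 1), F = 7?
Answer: -29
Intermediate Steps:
X(D) = 1 + D (X(D) = 1*(1 + D) = 1 + D)
F + 12*X(-4) = 7 + 12*(1 - 4) = 7 + 12*(-3) = 7 - 36 = -29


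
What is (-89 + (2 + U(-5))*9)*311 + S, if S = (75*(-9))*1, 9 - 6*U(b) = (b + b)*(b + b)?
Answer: -130415/2 ≈ -65208.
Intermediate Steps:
U(b) = 3/2 - 2*b**2/3 (U(b) = 3/2 - (b + b)*(b + b)/6 = 3/2 - 2*b*2*b/6 = 3/2 - 2*b**2/3)
S = -675 (S = -675*1 = -675)
(-89 + (2 + U(-5))*9)*311 + S = (-89 + (2 + (3/2 - 2/3*(-5)**2))*9)*311 - 675 = (-89 + (2 + (3/2 - 2/3*25))*9)*311 - 675 = (-89 + (2 + (3/2 - 50/3))*9)*311 - 675 = (-89 + (2 - 91/6)*9)*311 - 675 = (-89 - 79/6*9)*311 - 675 = (-89 - 237/2)*311 - 675 = -415/2*311 - 675 = -129065/2 - 675 = -130415/2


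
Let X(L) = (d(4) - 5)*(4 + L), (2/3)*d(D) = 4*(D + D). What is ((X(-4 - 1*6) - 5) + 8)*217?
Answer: -55335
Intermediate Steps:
d(D) = 12*D (d(D) = 3*(4*(D + D))/2 = 3*(4*(2*D))/2 = 3*(8*D)/2 = 12*D)
X(L) = 172 + 43*L (X(L) = (12*4 - 5)*(4 + L) = (48 - 5)*(4 + L) = 43*(4 + L) = 172 + 43*L)
((X(-4 - 1*6) - 5) + 8)*217 = (((172 + 43*(-4 - 1*6)) - 5) + 8)*217 = (((172 + 43*(-4 - 6)) - 5) + 8)*217 = (((172 + 43*(-10)) - 5) + 8)*217 = (((172 - 430) - 5) + 8)*217 = ((-258 - 5) + 8)*217 = (-263 + 8)*217 = -255*217 = -55335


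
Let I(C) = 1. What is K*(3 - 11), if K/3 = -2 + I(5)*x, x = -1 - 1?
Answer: 96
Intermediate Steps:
x = -2
K = -12 (K = 3*(-2 + 1*(-2)) = 3*(-2 - 2) = 3*(-4) = -12)
K*(3 - 11) = -12*(3 - 11) = -12*(-8) = 96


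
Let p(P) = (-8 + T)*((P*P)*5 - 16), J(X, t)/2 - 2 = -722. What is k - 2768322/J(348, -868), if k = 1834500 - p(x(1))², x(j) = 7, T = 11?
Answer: 327468827/240 ≈ 1.3645e+6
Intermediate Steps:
J(X, t) = -1440 (J(X, t) = 4 + 2*(-722) = 4 - 1444 = -1440)
p(P) = -48 + 15*P² (p(P) = (-8 + 11)*((P*P)*5 - 16) = 3*(P²*5 - 16) = 3*(5*P² - 16) = 3*(-16 + 5*P²) = -48 + 15*P²)
k = 1362531 (k = 1834500 - (-48 + 15*7²)² = 1834500 - (-48 + 15*49)² = 1834500 - (-48 + 735)² = 1834500 - 1*687² = 1834500 - 1*471969 = 1834500 - 471969 = 1362531)
k - 2768322/J(348, -868) = 1362531 - 2768322/(-1440) = 1362531 - 2768322*(-1)/1440 = 1362531 - 1*(-461387/240) = 1362531 + 461387/240 = 327468827/240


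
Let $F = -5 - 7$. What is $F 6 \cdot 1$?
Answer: $-72$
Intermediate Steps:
$F = -12$ ($F = -5 - 7 = -12$)
$F 6 \cdot 1 = \left(-12\right) 6 \cdot 1 = \left(-72\right) 1 = -72$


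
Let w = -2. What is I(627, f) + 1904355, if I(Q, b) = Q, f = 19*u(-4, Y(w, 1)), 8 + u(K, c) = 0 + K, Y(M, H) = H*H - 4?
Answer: 1904982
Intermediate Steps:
Y(M, H) = -4 + H² (Y(M, H) = H² - 4 = -4 + H²)
u(K, c) = -8 + K (u(K, c) = -8 + (0 + K) = -8 + K)
f = -228 (f = 19*(-8 - 4) = 19*(-12) = -228)
I(627, f) + 1904355 = 627 + 1904355 = 1904982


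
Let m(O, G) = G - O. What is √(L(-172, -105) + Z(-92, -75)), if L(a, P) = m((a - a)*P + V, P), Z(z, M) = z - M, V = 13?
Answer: 3*I*√15 ≈ 11.619*I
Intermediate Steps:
L(a, P) = -13 + P (L(a, P) = P - ((a - a)*P + 13) = P - (0*P + 13) = P - (0 + 13) = P - 1*13 = P - 13 = -13 + P)
√(L(-172, -105) + Z(-92, -75)) = √((-13 - 105) + (-92 - 1*(-75))) = √(-118 + (-92 + 75)) = √(-118 - 17) = √(-135) = 3*I*√15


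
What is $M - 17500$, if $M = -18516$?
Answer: $-36016$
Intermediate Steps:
$M - 17500 = -18516 - 17500 = -36016$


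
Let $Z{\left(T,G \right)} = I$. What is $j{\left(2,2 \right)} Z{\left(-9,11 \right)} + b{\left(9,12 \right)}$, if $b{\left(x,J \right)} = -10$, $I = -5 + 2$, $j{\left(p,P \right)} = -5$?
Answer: $5$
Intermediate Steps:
$I = -3$
$Z{\left(T,G \right)} = -3$
$j{\left(2,2 \right)} Z{\left(-9,11 \right)} + b{\left(9,12 \right)} = \left(-5\right) \left(-3\right) - 10 = 15 - 10 = 5$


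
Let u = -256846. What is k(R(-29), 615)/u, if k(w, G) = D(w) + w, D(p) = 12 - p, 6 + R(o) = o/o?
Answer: -6/128423 ≈ -4.6721e-5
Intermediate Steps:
R(o) = -5 (R(o) = -6 + o/o = -6 + 1 = -5)
k(w, G) = 12 (k(w, G) = (12 - w) + w = 12)
k(R(-29), 615)/u = 12/(-256846) = 12*(-1/256846) = -6/128423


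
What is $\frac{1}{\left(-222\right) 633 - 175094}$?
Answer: $- \frac{1}{315620} \approx -3.1684 \cdot 10^{-6}$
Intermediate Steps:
$\frac{1}{\left(-222\right) 633 - 175094} = \frac{1}{-140526 - 175094} = \frac{1}{-315620} = - \frac{1}{315620}$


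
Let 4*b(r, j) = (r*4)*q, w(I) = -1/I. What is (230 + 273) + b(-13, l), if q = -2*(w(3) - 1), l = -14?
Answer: 1405/3 ≈ 468.33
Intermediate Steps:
q = 8/3 (q = -2*(-1/3 - 1) = -2*(-1*⅓ - 1) = -2*(-⅓ - 1) = -2*(-4/3) = 8/3 ≈ 2.6667)
b(r, j) = 8*r/3 (b(r, j) = ((r*4)*(8/3))/4 = ((4*r)*(8/3))/4 = (32*r/3)/4 = 8*r/3)
(230 + 273) + b(-13, l) = (230 + 273) + (8/3)*(-13) = 503 - 104/3 = 1405/3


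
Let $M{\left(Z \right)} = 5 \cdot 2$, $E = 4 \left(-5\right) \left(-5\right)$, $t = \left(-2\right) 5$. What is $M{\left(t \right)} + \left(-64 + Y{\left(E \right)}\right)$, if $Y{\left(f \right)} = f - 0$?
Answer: $46$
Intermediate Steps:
$t = -10$
$E = 100$ ($E = \left(-20\right) \left(-5\right) = 100$)
$M{\left(Z \right)} = 10$
$Y{\left(f \right)} = f$ ($Y{\left(f \right)} = f + 0 = f$)
$M{\left(t \right)} + \left(-64 + Y{\left(E \right)}\right) = 10 + \left(-64 + 100\right) = 10 + 36 = 46$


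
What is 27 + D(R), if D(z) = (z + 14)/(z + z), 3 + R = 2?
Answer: 41/2 ≈ 20.500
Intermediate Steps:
R = -1 (R = -3 + 2 = -1)
D(z) = (14 + z)/(2*z) (D(z) = (14 + z)/((2*z)) = (14 + z)*(1/(2*z)) = (14 + z)/(2*z))
27 + D(R) = 27 + (½)*(14 - 1)/(-1) = 27 + (½)*(-1)*13 = 27 - 13/2 = 41/2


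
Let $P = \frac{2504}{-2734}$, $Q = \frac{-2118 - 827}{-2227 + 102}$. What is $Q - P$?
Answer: $\frac{1337263}{580975} \approx 2.3018$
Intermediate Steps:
$Q = \frac{589}{425}$ ($Q = - \frac{2945}{-2125} = \left(-2945\right) \left(- \frac{1}{2125}\right) = \frac{589}{425} \approx 1.3859$)
$P = - \frac{1252}{1367}$ ($P = 2504 \left(- \frac{1}{2734}\right) = - \frac{1252}{1367} \approx -0.91587$)
$Q - P = \frac{589}{425} - - \frac{1252}{1367} = \frac{589}{425} + \frac{1252}{1367} = \frac{1337263}{580975}$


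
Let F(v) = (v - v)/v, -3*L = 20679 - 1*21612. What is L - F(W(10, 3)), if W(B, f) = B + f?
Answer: 311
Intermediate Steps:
L = 311 (L = -(20679 - 1*21612)/3 = -(20679 - 21612)/3 = -⅓*(-933) = 311)
F(v) = 0 (F(v) = 0/v = 0)
L - F(W(10, 3)) = 311 - 1*0 = 311 + 0 = 311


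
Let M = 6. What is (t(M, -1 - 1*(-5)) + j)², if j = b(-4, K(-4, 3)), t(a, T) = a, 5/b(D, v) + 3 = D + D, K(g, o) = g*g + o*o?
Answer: 3721/121 ≈ 30.752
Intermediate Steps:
K(g, o) = g² + o²
b(D, v) = 5/(-3 + 2*D) (b(D, v) = 5/(-3 + (D + D)) = 5/(-3 + 2*D))
j = -5/11 (j = 5/(-3 + 2*(-4)) = 5/(-3 - 8) = 5/(-11) = 5*(-1/11) = -5/11 ≈ -0.45455)
(t(M, -1 - 1*(-5)) + j)² = (6 - 5/11)² = (61/11)² = 3721/121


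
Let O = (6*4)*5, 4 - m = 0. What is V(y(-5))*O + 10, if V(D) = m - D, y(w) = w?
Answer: 1090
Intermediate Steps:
m = 4 (m = 4 - 1*0 = 4 + 0 = 4)
O = 120 (O = 24*5 = 120)
V(D) = 4 - D
V(y(-5))*O + 10 = (4 - 1*(-5))*120 + 10 = (4 + 5)*120 + 10 = 9*120 + 10 = 1080 + 10 = 1090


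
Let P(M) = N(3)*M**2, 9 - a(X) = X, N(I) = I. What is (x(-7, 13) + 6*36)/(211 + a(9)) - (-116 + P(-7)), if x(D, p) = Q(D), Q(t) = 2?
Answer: -6323/211 ≈ -29.967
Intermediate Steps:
x(D, p) = 2
a(X) = 9 - X
P(M) = 3*M**2
(x(-7, 13) + 6*36)/(211 + a(9)) - (-116 + P(-7)) = (2 + 6*36)/(211 + (9 - 1*9)) - (-116 + 3*(-7)**2) = (2 + 216)/(211 + (9 - 9)) - (-116 + 3*49) = 218/(211 + 0) - (-116 + 147) = 218/211 - 1*31 = 218*(1/211) - 31 = 218/211 - 31 = -6323/211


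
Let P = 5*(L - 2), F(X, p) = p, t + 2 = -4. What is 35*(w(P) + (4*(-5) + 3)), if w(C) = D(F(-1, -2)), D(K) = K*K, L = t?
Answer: -455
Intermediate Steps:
t = -6 (t = -2 - 4 = -6)
L = -6
D(K) = K**2
P = -40 (P = 5*(-6 - 2) = 5*(-8) = -40)
w(C) = 4 (w(C) = (-2)**2 = 4)
35*(w(P) + (4*(-5) + 3)) = 35*(4 + (4*(-5) + 3)) = 35*(4 + (-20 + 3)) = 35*(4 - 17) = 35*(-13) = -455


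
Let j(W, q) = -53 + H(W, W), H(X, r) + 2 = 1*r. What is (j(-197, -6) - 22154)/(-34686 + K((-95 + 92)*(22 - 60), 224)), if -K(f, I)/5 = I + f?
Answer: 11203/18188 ≈ 0.61596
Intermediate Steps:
H(X, r) = -2 + r (H(X, r) = -2 + 1*r = -2 + r)
K(f, I) = -5*I - 5*f (K(f, I) = -5*(I + f) = -5*I - 5*f)
j(W, q) = -55 + W (j(W, q) = -53 + (-2 + W) = -55 + W)
(j(-197, -6) - 22154)/(-34686 + K((-95 + 92)*(22 - 60), 224)) = ((-55 - 197) - 22154)/(-34686 + (-5*224 - 5*(-95 + 92)*(22 - 60))) = (-252 - 22154)/(-34686 + (-1120 - (-15)*(-38))) = -22406/(-34686 + (-1120 - 5*114)) = -22406/(-34686 + (-1120 - 570)) = -22406/(-34686 - 1690) = -22406/(-36376) = -22406*(-1/36376) = 11203/18188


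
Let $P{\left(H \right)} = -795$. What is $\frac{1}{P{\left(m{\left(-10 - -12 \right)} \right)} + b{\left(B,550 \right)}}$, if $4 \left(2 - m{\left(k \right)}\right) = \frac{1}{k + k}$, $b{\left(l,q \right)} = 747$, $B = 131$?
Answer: $- \frac{1}{48} \approx -0.020833$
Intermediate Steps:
$m{\left(k \right)} = 2 - \frac{1}{8 k}$ ($m{\left(k \right)} = 2 - \frac{1}{4 \left(k + k\right)} = 2 - \frac{1}{4 \cdot 2 k} = 2 - \frac{\frac{1}{2} \frac{1}{k}}{4} = 2 - \frac{1}{8 k}$)
$\frac{1}{P{\left(m{\left(-10 - -12 \right)} \right)} + b{\left(B,550 \right)}} = \frac{1}{-795 + 747} = \frac{1}{-48} = - \frac{1}{48}$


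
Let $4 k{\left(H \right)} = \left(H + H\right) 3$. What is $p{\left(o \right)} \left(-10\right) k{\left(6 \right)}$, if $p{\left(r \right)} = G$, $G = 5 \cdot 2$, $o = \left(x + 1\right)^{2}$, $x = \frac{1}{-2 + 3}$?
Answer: $-900$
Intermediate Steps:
$x = 1$ ($x = 1^{-1} = 1$)
$o = 4$ ($o = \left(1 + 1\right)^{2} = 2^{2} = 4$)
$k{\left(H \right)} = \frac{3 H}{2}$ ($k{\left(H \right)} = \frac{\left(H + H\right) 3}{4} = \frac{2 H 3}{4} = \frac{6 H}{4} = \frac{3 H}{2}$)
$G = 10$
$p{\left(r \right)} = 10$
$p{\left(o \right)} \left(-10\right) k{\left(6 \right)} = 10 \left(-10\right) \frac{3}{2} \cdot 6 = \left(-100\right) 9 = -900$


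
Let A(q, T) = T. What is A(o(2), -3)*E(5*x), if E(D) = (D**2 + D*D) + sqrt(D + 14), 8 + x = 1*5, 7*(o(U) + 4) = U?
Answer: -1350 - 3*I ≈ -1350.0 - 3.0*I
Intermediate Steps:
o(U) = -4 + U/7
x = -3 (x = -8 + 1*5 = -8 + 5 = -3)
E(D) = sqrt(14 + D) + 2*D**2 (E(D) = (D**2 + D**2) + sqrt(14 + D) = 2*D**2 + sqrt(14 + D) = sqrt(14 + D) + 2*D**2)
A(o(2), -3)*E(5*x) = -3*(sqrt(14 + 5*(-3)) + 2*(5*(-3))**2) = -3*(sqrt(14 - 15) + 2*(-15)**2) = -3*(sqrt(-1) + 2*225) = -3*(I + 450) = -3*(450 + I) = -1350 - 3*I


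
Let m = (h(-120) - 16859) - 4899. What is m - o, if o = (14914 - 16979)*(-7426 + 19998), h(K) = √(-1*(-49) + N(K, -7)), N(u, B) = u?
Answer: 25939422 + I*√71 ≈ 2.5939e+7 + 8.4261*I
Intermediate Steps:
h(K) = √(49 + K) (h(K) = √(-1*(-49) + K) = √(49 + K))
o = -25961180 (o = -2065*12572 = -25961180)
m = -21758 + I*√71 (m = (√(49 - 120) - 16859) - 4899 = (√(-71) - 16859) - 4899 = (I*√71 - 16859) - 4899 = (-16859 + I*√71) - 4899 = -21758 + I*√71 ≈ -21758.0 + 8.4261*I)
m - o = (-21758 + I*√71) - 1*(-25961180) = (-21758 + I*√71) + 25961180 = 25939422 + I*√71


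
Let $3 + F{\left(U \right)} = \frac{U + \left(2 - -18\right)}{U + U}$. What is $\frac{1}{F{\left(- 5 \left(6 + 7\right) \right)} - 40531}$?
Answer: $- \frac{26}{1053875} \approx -2.4671 \cdot 10^{-5}$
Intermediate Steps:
$F{\left(U \right)} = -3 + \frac{20 + U}{2 U}$ ($F{\left(U \right)} = -3 + \frac{U + \left(2 - -18\right)}{U + U} = -3 + \frac{U + \left(2 + 18\right)}{2 U} = -3 + \left(U + 20\right) \frac{1}{2 U} = -3 + \left(20 + U\right) \frac{1}{2 U} = -3 + \frac{20 + U}{2 U}$)
$\frac{1}{F{\left(- 5 \left(6 + 7\right) \right)} - 40531} = \frac{1}{\left(- \frac{5}{2} + \frac{10}{\left(-5\right) \left(6 + 7\right)}\right) - 40531} = \frac{1}{\left(- \frac{5}{2} + \frac{10}{\left(-5\right) 13}\right) - 40531} = \frac{1}{\left(- \frac{5}{2} + \frac{10}{-65}\right) - 40531} = \frac{1}{\left(- \frac{5}{2} + 10 \left(- \frac{1}{65}\right)\right) - 40531} = \frac{1}{\left(- \frac{5}{2} - \frac{2}{13}\right) - 40531} = \frac{1}{- \frac{69}{26} - 40531} = \frac{1}{- \frac{1053875}{26}} = - \frac{26}{1053875}$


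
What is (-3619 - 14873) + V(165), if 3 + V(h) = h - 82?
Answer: -18412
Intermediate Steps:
V(h) = -85 + h (V(h) = -3 + (h - 82) = -3 + (-82 + h) = -85 + h)
(-3619 - 14873) + V(165) = (-3619 - 14873) + (-85 + 165) = -18492 + 80 = -18412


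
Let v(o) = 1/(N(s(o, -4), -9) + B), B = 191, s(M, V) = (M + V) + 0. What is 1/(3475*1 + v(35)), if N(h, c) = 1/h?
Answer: 5922/20578981 ≈ 0.00028777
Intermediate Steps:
s(M, V) = M + V
v(o) = 1/(191 + 1/(-4 + o)) (v(o) = 1/(1/(o - 4) + 191) = 1/(1/(-4 + o) + 191) = 1/(191 + 1/(-4 + o)))
1/(3475*1 + v(35)) = 1/(3475*1 + (-4 + 35)/(-763 + 191*35)) = 1/(3475 + 31/(-763 + 6685)) = 1/(3475 + 31/5922) = 1/(20578981/5922) = 5922/20578981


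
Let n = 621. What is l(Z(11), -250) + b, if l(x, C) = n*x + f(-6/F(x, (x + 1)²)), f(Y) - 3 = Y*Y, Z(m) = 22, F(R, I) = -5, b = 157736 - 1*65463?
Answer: 2648486/25 ≈ 1.0594e+5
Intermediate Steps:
b = 92273 (b = 157736 - 65463 = 92273)
f(Y) = 3 + Y² (f(Y) = 3 + Y*Y = 3 + Y²)
l(x, C) = 111/25 + 621*x (l(x, C) = 621*x + (3 + (-6/(-5))²) = 621*x + (3 + (-6*(-⅕))²) = 621*x + (3 + (6/5)²) = 621*x + (3 + 36/25) = 621*x + 111/25 = 111/25 + 621*x)
l(Z(11), -250) + b = (111/25 + 621*22) + 92273 = (111/25 + 13662) + 92273 = 341661/25 + 92273 = 2648486/25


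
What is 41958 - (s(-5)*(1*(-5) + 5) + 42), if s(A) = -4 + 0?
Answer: 41916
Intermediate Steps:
s(A) = -4
41958 - (s(-5)*(1*(-5) + 5) + 42) = 41958 - (-4*(1*(-5) + 5) + 42) = 41958 - (-4*(-5 + 5) + 42) = 41958 - (-4*0 + 42) = 41958 - (0 + 42) = 41958 - 1*42 = 41958 - 42 = 41916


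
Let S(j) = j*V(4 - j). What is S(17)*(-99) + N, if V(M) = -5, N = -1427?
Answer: 6988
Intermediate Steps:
S(j) = -5*j (S(j) = j*(-5) = -5*j)
S(17)*(-99) + N = -5*17*(-99) - 1427 = -85*(-99) - 1427 = 8415 - 1427 = 6988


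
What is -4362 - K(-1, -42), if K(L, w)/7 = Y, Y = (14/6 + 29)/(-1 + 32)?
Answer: -406324/93 ≈ -4369.1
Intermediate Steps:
Y = 94/93 (Y = (14*(⅙) + 29)/31 = (7/3 + 29)*(1/31) = (94/3)*(1/31) = 94/93 ≈ 1.0108)
K(L, w) = 658/93 (K(L, w) = 7*(94/93) = 658/93)
-4362 - K(-1, -42) = -4362 - 1*658/93 = -4362 - 658/93 = -406324/93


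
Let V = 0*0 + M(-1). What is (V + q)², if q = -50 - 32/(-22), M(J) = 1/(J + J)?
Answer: 1164241/484 ≈ 2405.5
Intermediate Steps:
M(J) = 1/(2*J)
V = -½ (V = 0*0 + (½)/(-1) = 0 + (½)*(-1) = 0 - ½ = -½ ≈ -0.50000)
q = -534/11 (q = -50 - 32*(-1)/22 = -50 - 1*(-16/11) = -50 + 16/11 = -534/11 ≈ -48.545)
(V + q)² = (-½ - 534/11)² = (-1079/22)² = 1164241/484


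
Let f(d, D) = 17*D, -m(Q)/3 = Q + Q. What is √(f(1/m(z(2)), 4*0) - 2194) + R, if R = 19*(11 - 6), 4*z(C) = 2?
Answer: 95 + I*√2194 ≈ 95.0 + 46.84*I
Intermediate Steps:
z(C) = ½ (z(C) = (¼)*2 = ½)
m(Q) = -6*Q (m(Q) = -3*(Q + Q) = -6*Q)
R = 95 (R = 19*5 = 95)
√(f(1/m(z(2)), 4*0) - 2194) + R = √(17*(4*0) - 2194) + 95 = √(17*0 - 2194) + 95 = √(0 - 2194) + 95 = √(-2194) + 95 = I*√2194 + 95 = 95 + I*√2194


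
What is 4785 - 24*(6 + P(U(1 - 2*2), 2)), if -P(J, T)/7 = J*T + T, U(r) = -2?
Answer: 4305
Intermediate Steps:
P(J, T) = -7*T - 7*J*T (P(J, T) = -7*(J*T + T) = -7*(T + J*T) = -7*T - 7*J*T)
4785 - 24*(6 + P(U(1 - 2*2), 2)) = 4785 - 24*(6 - 7*2*(1 - 2)) = 4785 - 24*(6 - 7*2*(-1)) = 4785 - 24*(6 + 14) = 4785 - 24*20 = 4785 - 1*480 = 4785 - 480 = 4305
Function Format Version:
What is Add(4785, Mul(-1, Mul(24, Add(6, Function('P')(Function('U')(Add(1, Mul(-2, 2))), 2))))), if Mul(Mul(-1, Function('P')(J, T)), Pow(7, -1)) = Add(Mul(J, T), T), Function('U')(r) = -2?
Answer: 4305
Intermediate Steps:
Function('P')(J, T) = Add(Mul(-7, T), Mul(-7, J, T)) (Function('P')(J, T) = Mul(-7, Add(Mul(J, T), T)) = Mul(-7, Add(T, Mul(J, T))) = Add(Mul(-7, T), Mul(-7, J, T)))
Add(4785, Mul(-1, Mul(24, Add(6, Function('P')(Function('U')(Add(1, Mul(-2, 2))), 2))))) = Add(4785, Mul(-1, Mul(24, Add(6, Mul(-7, 2, Add(1, -2)))))) = Add(4785, Mul(-1, Mul(24, Add(6, Mul(-7, 2, -1))))) = Add(4785, Mul(-1, Mul(24, Add(6, 14)))) = Add(4785, Mul(-1, Mul(24, 20))) = Add(4785, Mul(-1, 480)) = Add(4785, -480) = 4305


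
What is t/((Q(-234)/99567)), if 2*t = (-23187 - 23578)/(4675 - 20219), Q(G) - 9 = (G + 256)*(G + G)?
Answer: -517361195/35533584 ≈ -14.560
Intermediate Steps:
Q(G) = 9 + 2*G*(256 + G) (Q(G) = 9 + (G + 256)*(G + G) = 9 + (256 + G)*(2*G) = 9 + 2*G*(256 + G))
t = 46765/31088 (t = ((-23187 - 23578)/(4675 - 20219))/2 = (-46765/(-15544))/2 = (-46765*(-1/15544))/2 = (1/2)*(46765/15544) = 46765/31088 ≈ 1.5043)
t/((Q(-234)/99567)) = 46765/(31088*(((9 + 2*(-234)**2 + 512*(-234))/99567))) = 46765/(31088*(((9 + 2*54756 - 119808)*(1/99567)))) = 46765/(31088*(((9 + 109512 - 119808)*(1/99567)))) = 46765/(31088*((-10287*1/99567))) = 46765/(31088*(-1143/11063)) = (46765/31088)*(-11063/1143) = -517361195/35533584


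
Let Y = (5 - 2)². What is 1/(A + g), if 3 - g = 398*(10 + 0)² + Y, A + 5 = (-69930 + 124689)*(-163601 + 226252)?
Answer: 1/3430666298 ≈ 2.9149e-10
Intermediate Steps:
A = 3430706104 (A = -5 + (-69930 + 124689)*(-163601 + 226252) = -5 + 54759*62651 = -5 + 3430706109 = 3430706104)
Y = 9 (Y = 3² = 9)
g = -39806 (g = 3 - (398*(10 + 0)² + 9) = 3 - (398*10² + 9) = 3 - (398*100 + 9) = 3 - (39800 + 9) = 3 - 1*39809 = 3 - 39809 = -39806)
1/(A + g) = 1/(3430706104 - 39806) = 1/3430666298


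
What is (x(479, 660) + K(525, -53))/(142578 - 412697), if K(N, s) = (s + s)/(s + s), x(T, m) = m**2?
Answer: -435601/270119 ≈ -1.6126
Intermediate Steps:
K(N, s) = 1 (K(N, s) = (2*s)/((2*s)) = (2*s)*(1/(2*s)) = 1)
(x(479, 660) + K(525, -53))/(142578 - 412697) = (660**2 + 1)/(142578 - 412697) = (435600 + 1)/(-270119) = 435601*(-1/270119) = -435601/270119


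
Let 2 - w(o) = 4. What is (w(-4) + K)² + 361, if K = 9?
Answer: 410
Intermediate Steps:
w(o) = -2 (w(o) = 2 - 1*4 = 2 - 4 = -2)
(w(-4) + K)² + 361 = (-2 + 9)² + 361 = 7² + 361 = 49 + 361 = 410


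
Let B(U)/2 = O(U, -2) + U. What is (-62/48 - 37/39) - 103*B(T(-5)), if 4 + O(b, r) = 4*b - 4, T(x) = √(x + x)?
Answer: 171159/104 - 1030*I*√10 ≈ 1645.8 - 3257.1*I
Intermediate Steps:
T(x) = √2*√x (T(x) = √(2*x) = √2*√x)
O(b, r) = -8 + 4*b (O(b, r) = -4 + (4*b - 4) = -4 + (-4 + 4*b) = -8 + 4*b)
B(U) = -16 + 10*U (B(U) = 2*((-8 + 4*U) + U) = 2*(-8 + 5*U) = -16 + 10*U)
(-62/48 - 37/39) - 103*B(T(-5)) = (-62/48 - 37/39) - 103*(-16 + 10*(√2*√(-5))) = (-62*1/48 - 37*1/39) - 103*(-16 + 10*(√2*(I*√5))) = (-31/24 - 37/39) - 103*(-16 + 10*(I*√10)) = -233/104 - 103*(-16 + 10*I*√10) = -233/104 + (1648 - 1030*I*√10) = 171159/104 - 1030*I*√10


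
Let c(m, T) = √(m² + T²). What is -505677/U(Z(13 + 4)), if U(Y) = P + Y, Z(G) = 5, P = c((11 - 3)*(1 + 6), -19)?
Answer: 2528385/3472 - 505677*√3497/3472 ≈ -7884.5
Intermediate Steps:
c(m, T) = √(T² + m²)
P = √3497 (P = √((-19)² + ((11 - 3)*(1 + 6))²) = √(361 + (8*7)²) = √(361 + 56²) = √(361 + 3136) = √3497 ≈ 59.135)
U(Y) = Y + √3497 (U(Y) = √3497 + Y = Y + √3497)
-505677/U(Z(13 + 4)) = -505677/(5 + √3497)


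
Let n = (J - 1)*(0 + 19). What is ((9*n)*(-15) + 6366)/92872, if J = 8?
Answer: -11589/92872 ≈ -0.12478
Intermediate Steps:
n = 133 (n = (8 - 1)*(0 + 19) = 7*19 = 133)
((9*n)*(-15) + 6366)/92872 = ((9*133)*(-15) + 6366)/92872 = (1197*(-15) + 6366)*(1/92872) = (-17955 + 6366)*(1/92872) = -11589*1/92872 = -11589/92872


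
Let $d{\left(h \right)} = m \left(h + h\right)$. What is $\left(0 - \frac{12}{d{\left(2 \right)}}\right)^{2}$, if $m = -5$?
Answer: $\frac{9}{25} \approx 0.36$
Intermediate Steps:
$d{\left(h \right)} = - 10 h$ ($d{\left(h \right)} = - 5 \left(h + h\right) = - 5 \cdot 2 h = - 10 h$)
$\left(0 - \frac{12}{d{\left(2 \right)}}\right)^{2} = \left(0 - \frac{12}{\left(-10\right) 2}\right)^{2} = \left(0 - \frac{12}{-20}\right)^{2} = \left(0 - - \frac{3}{5}\right)^{2} = \left(0 + \frac{3}{5}\right)^{2} = \left(\frac{3}{5}\right)^{2} = \frac{9}{25}$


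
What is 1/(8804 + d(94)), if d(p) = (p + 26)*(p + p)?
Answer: 1/31364 ≈ 3.1884e-5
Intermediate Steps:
d(p) = 2*p*(26 + p) (d(p) = (26 + p)*(2*p) = 2*p*(26 + p))
1/(8804 + d(94)) = 1/(8804 + 2*94*(26 + 94)) = 1/(8804 + 2*94*120) = 1/(8804 + 22560) = 1/31364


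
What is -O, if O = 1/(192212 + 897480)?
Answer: -1/1089692 ≈ -9.1769e-7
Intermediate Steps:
O = 1/1089692 ≈ 9.1769e-7
-O = -1*1/1089692 = -1/1089692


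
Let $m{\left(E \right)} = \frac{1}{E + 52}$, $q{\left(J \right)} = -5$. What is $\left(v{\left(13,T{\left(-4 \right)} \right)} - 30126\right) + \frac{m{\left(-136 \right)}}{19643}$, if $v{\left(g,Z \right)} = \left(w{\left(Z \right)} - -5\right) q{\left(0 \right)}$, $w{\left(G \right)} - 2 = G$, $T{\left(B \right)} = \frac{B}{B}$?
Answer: $- \frac{49774261993}{1650012} \approx -30166.0$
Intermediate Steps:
$T{\left(B \right)} = 1$
$w{\left(G \right)} = 2 + G$
$m{\left(E \right)} = \frac{1}{52 + E}$
$v{\left(g,Z \right)} = -35 - 5 Z$ ($v{\left(g,Z \right)} = \left(\left(2 + Z\right) - -5\right) \left(-5\right) = \left(\left(2 + Z\right) + 5\right) \left(-5\right) = \left(7 + Z\right) \left(-5\right) = -35 - 5 Z$)
$\left(v{\left(13,T{\left(-4 \right)} \right)} - 30126\right) + \frac{m{\left(-136 \right)}}{19643} = \left(\left(-35 - 5\right) - 30126\right) + \frac{1}{\left(52 - 136\right) 19643} = \left(\left(-35 - 5\right) - 30126\right) + \frac{1}{-84} \cdot \frac{1}{19643} = \left(-40 - 30126\right) - \frac{1}{1650012} = -30166 - \frac{1}{1650012} = - \frac{49774261993}{1650012}$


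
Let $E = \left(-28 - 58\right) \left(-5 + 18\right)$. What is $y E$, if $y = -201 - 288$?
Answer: $546702$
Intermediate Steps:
$y = -489$ ($y = -201 - 288 = -489$)
$E = -1118$ ($E = \left(-86\right) 13 = -1118$)
$y E = \left(-489\right) \left(-1118\right) = 546702$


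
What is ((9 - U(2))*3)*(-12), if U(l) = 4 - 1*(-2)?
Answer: -108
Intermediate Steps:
U(l) = 6 (U(l) = 4 + 2 = 6)
((9 - U(2))*3)*(-12) = ((9 - 1*6)*3)*(-12) = ((9 - 6)*3)*(-12) = (3*3)*(-12) = 9*(-12) = -108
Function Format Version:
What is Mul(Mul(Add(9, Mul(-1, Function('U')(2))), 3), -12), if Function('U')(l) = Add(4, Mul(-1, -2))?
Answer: -108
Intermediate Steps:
Function('U')(l) = 6 (Function('U')(l) = Add(4, 2) = 6)
Mul(Mul(Add(9, Mul(-1, Function('U')(2))), 3), -12) = Mul(Mul(Add(9, Mul(-1, 6)), 3), -12) = Mul(Mul(Add(9, -6), 3), -12) = Mul(Mul(3, 3), -12) = Mul(9, -12) = -108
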